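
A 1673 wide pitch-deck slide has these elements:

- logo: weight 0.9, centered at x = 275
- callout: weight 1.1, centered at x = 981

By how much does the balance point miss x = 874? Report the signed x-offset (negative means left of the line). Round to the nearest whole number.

Total weight = 0.9 + 1.1 = 2.0.
Σw·x = 0.9·275 + 1.1·981 = 1326.6, so x̄ = 1326.6/2.0 ≈ 663.30.
Difference: 663.30 − 874 ≈ -210.70.

≈ -211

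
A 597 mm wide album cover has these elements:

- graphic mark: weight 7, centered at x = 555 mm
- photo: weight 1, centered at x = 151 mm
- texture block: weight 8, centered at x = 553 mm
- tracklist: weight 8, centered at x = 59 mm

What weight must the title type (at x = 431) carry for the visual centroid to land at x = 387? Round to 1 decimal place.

w ≈ 8.1

Known weights sum to 7 + 1 + 8 + 8 = 24; their moment is 7·555 + 1·151 + 8·553 + 8·59 = 8932.
For the centroid to hit 387: (8932 + w·431) / (24 + w) = 387.
So w = (387·24 − 8932)/(431 − 387) = 356/44 ≈ 8.09.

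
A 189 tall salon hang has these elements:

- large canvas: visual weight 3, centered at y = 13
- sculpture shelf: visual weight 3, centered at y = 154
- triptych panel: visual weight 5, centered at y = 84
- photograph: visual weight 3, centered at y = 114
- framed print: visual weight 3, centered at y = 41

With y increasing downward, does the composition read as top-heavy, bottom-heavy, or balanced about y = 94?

Weights sum to 3 + 3 + 5 + 3 + 3 = 17.
Σw·y = 3·13 + 3·154 + 5·84 + 3·114 + 3·41 = 1386, so ȳ = 1386/17 ≈ 81.53.
Since 81.5 is above (smaller y than) 94, the composition reads top-heavy.

top-heavy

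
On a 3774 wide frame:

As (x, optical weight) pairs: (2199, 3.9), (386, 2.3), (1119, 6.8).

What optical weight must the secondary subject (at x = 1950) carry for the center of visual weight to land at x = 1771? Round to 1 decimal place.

w ≈ 33.2

Existing Σw = 13.0 (3.9 + 2.3 + 6.8); existing moment 3.9·2199 + 2.3·386 + 6.8·1119 = 17073.1.
Set Σw·x/Σw = 1771: (17073.1 + 1950w) = 1771·(13.0 + w).
Rearranging, w·(1950 − 1771) = 1771·13.0 − 17073.1 = 5949.9, so w ≈ 5949.9/179 = 33.24.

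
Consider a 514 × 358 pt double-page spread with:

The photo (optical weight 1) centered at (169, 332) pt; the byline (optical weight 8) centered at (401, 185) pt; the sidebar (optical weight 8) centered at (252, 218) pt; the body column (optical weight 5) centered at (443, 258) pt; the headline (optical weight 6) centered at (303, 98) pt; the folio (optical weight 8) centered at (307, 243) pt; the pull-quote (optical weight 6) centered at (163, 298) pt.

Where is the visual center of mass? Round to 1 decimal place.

(306.2, 218.2)

Weights sum to 1 + 8 + 8 + 5 + 6 + 8 + 6 = 42.
x-moment: 1·169 + 8·401 + 8·252 + 5·443 + 6·303 + 8·307 + 6·163 = 12860; centroid 12860/42 ≈ 306.19.
y-moment: 1·332 + 8·185 + 8·218 + 5·258 + 6·98 + 8·243 + 6·298 = 9166; centroid 9166/42 ≈ 218.24.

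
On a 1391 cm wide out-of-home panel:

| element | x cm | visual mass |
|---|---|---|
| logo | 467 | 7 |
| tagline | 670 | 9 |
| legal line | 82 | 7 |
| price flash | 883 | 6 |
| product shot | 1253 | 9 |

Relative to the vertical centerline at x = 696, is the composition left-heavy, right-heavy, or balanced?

Total weight = 7 + 9 + 7 + 6 + 9 = 38.
x: (7·467 + 9·670 + 7·82 + 6·883 + 9·1253) / 38 = 26448 / 38 ≈ 696.00
696.00 = 696 exactly: balanced.

balanced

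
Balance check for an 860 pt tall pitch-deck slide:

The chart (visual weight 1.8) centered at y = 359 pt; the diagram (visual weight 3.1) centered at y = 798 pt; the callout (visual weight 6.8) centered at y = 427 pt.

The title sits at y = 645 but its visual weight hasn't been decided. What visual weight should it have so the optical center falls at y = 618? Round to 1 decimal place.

Fixed elements: Σw = 1.8 + 3.1 + 6.8 = 11.7, Σw·y = 1.8·359 + 3.1·798 + 6.8·427 = 6023.6.
Balance at y = 618 requires (6023.6 + w·645) / (11.7 + w) = 618.
Solving: w = (618·11.7 − 6023.6) / (645 − 618) = 1207.0 / 27 ≈ 44.70.

w ≈ 44.7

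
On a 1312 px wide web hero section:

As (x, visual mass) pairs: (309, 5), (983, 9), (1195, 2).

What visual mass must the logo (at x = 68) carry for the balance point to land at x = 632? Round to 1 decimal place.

Known weights sum to 5 + 9 + 2 = 16; their moment is 5·309 + 9·983 + 2·1195 = 12782.
For the centroid to hit 632: (12782 + w·68) / (16 + w) = 632.
So w = (632·16 − 12782)/(68 − 632) = -2670/-564 ≈ 4.73.

w ≈ 4.7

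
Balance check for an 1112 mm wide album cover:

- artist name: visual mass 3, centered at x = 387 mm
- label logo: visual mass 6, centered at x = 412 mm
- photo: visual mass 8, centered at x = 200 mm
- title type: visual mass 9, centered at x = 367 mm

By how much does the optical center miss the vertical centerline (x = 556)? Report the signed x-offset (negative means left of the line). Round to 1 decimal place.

≈ -227.7 mm

Weights sum to 3 + 6 + 8 + 9 = 26.
x: (3·387 + 6·412 + 8·200 + 9·367) / 26 = 8536 / 26 ≈ 328.31
Difference: 328.31 − 556 ≈ -227.69.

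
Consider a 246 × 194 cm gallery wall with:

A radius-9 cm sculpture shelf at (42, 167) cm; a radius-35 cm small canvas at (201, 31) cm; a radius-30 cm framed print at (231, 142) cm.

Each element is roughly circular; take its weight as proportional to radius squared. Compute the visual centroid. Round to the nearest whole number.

r² weights: sculpture shelf 9² = 81, small canvas 35² = 1225, framed print 30² = 900. Total = 2206.
Σw·x = 81·42 + 1225·201 + 900·231 = 457527, so x̄ = 457527/2206 ≈ 207.40.
Σw·y = 81·167 + 1225·31 + 900·142 = 179302, so ȳ = 179302/2206 ≈ 81.28.

(207, 81)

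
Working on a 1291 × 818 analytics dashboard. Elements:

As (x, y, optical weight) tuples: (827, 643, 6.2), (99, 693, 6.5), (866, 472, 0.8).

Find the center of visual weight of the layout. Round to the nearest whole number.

Total weight = 6.2 + 6.5 + 0.8 = 13.5.
x-moment: 6.2·827 + 6.5·99 + 0.8·866 = 6463.7; centroid 6463.7/13.5 ≈ 478.79.
y-moment: 6.2·643 + 6.5·693 + 0.8·472 = 8868.7; centroid 8868.7/13.5 ≈ 656.94.

(479, 657)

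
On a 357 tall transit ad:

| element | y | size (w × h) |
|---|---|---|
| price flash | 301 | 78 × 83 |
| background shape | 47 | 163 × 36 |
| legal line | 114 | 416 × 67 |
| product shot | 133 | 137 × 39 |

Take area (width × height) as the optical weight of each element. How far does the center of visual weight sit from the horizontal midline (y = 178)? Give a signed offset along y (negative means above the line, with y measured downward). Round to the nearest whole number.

Areas: price flash 78·83 = 6474, background shape 163·36 = 5868, legal line 416·67 = 27872, product shot 137·39 = 5343. Total weight = 45557.
Σw·y = 6474·301 + 5868·47 + 27872·114 + 5343·133 = 6112497, so ȳ = 6112497/45557 ≈ 134.17.
Against y = 178, that's 134.17 − 178 = -43.83.

≈ -44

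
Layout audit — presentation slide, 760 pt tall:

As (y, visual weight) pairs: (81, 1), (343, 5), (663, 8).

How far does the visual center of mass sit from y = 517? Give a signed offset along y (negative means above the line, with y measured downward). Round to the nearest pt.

≈ -10 pt

Σw = 1 + 5 + 8 = 14.
y-moment: 1·81 + 5·343 + 8·663 = 7100; centroid 7100/14 ≈ 507.14.
Difference: 507.14 − 517 ≈ -9.86.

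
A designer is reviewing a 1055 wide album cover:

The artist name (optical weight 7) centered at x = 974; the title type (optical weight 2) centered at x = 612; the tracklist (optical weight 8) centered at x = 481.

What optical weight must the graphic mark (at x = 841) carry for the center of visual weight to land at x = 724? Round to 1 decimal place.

Existing Σw = 17 (7 + 2 + 8); existing moment 7·974 + 2·612 + 8·481 = 11890.
For the centroid to hit 724: (11890 + w·841) / (17 + w) = 724.
Rearranging, w·(841 − 724) = 724·17 − 11890 = 418, so w ≈ 418/117 = 3.57.

w ≈ 3.6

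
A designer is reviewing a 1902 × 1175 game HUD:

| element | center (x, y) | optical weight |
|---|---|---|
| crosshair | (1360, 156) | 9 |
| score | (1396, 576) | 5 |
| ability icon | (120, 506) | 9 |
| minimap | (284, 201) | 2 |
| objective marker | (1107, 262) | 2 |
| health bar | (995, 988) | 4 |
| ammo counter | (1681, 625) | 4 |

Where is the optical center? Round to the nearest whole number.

(965, 463)

Σw = 9 + 5 + 9 + 2 + 2 + 4 + 4 = 35.
x: moment 33786 / weight 35 ≈ 965.31
y: moment 16216 / weight 35 ≈ 463.31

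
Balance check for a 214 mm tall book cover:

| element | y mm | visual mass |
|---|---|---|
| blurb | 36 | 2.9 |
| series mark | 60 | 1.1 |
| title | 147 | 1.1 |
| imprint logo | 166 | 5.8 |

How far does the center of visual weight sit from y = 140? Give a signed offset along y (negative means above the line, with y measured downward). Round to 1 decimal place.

Σw = 2.9 + 1.1 + 1.1 + 5.8 = 10.9.
y: (2.9·36 + 1.1·60 + 1.1·147 + 5.8·166) / 10.9 = 1294.9 / 10.9 ≈ 118.80
Against y = 140, that's 118.80 − 140 = -21.20.

≈ -21.2 mm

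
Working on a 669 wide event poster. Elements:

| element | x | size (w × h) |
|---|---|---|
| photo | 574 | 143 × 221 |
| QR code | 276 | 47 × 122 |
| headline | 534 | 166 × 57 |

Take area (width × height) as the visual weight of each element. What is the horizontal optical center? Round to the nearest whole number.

Areas → weights: photo 143·221 = 31603, QR code 47·122 = 5734, headline 166·57 = 9462; Σw = 46799.
x: (31603·574 + 5734·276 + 9462·534) / 46799 = 24775414 / 46799 ≈ 529.40

x ≈ 529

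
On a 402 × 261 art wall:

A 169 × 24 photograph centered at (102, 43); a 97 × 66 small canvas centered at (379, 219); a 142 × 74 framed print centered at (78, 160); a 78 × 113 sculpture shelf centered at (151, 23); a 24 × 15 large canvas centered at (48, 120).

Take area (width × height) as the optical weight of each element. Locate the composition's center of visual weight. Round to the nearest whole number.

Areas → weights: photograph 169·24 = 4056, small canvas 97·66 = 6402, framed print 142·74 = 10508, sculpture shelf 78·113 = 8814, large canvas 24·15 = 360; Σw = 30140.
x: (4056·102 + 6402·379 + 10508·78 + 8814·151 + 360·48) / 30140 = 5007888 / 30140 ≈ 166.15
y: (4056·43 + 6402·219 + 10508·160 + 8814·23 + 360·120) / 30140 = 3503648 / 30140 ≈ 116.25

(166, 116)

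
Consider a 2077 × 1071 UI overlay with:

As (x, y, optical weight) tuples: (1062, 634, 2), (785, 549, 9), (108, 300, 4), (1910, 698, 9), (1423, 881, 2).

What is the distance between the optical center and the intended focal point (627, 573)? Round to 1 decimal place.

≈ 514.1

Total weight = 2 + 9 + 4 + 9 + 2 = 26.
Σw·x = 2·1062 + 9·785 + 4·108 + 9·1910 + 2·1423 = 29657, so x̄ = 29657/26 ≈ 1140.65.
Σw·y = 2·634 + 9·549 + 4·300 + 9·698 + 2·881 = 15453, so ȳ = 15453/26 ≈ 594.35.
Offset from (627, 573): Δx ≈ 513.65, Δy ≈ 21.35; distance = √(Δx² + Δy²) ≈ 514.10.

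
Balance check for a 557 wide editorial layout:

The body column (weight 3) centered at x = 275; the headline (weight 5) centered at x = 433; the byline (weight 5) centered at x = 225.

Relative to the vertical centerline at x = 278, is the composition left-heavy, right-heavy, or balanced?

right-heavy

Weights sum to 3 + 5 + 5 = 13.
x: (3·275 + 5·433 + 5·225) / 13 = 4115 / 13 ≈ 316.54
316.5 vs midline 278 → right-heavy.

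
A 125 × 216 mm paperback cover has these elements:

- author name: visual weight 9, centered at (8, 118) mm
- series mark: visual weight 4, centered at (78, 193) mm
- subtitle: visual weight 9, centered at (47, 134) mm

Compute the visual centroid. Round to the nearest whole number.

(37, 138)

Σw = 9 + 4 + 9 = 22.
Σw·x = 9·8 + 4·78 + 9·47 = 807, so x̄ = 807/22 ≈ 36.68.
Σw·y = 9·118 + 4·193 + 9·134 = 3040, so ȳ = 3040/22 ≈ 138.18.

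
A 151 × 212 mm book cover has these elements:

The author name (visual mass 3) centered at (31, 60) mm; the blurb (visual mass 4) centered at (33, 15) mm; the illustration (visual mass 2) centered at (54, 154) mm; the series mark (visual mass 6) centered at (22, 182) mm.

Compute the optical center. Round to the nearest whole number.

Total weight = 3 + 4 + 2 + 6 = 15.
Σw·x = 3·31 + 4·33 + 2·54 + 6·22 = 465, so x̄ = 465/15 ≈ 31.00.
Σw·y = 3·60 + 4·15 + 2·154 + 6·182 = 1640, so ȳ = 1640/15 ≈ 109.33.

(31, 109)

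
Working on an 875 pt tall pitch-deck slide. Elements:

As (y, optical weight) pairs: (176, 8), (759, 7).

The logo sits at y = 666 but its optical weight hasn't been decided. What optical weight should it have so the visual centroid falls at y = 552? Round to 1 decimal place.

Existing Σw = 15 (8 + 7); existing moment 8·176 + 7·759 = 6721.
Set Σw·y/Σw = 552: (6721 + 666w) = 552·(15 + w).
So w = (552·15 − 6721)/(666 − 552) = 1559/114 ≈ 13.68.

w ≈ 13.7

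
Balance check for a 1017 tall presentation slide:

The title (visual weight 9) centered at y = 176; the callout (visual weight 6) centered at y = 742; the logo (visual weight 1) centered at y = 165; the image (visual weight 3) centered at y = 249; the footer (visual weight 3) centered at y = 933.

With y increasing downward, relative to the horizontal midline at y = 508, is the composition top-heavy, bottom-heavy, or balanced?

top-heavy

Total weight = 9 + 6 + 1 + 3 + 3 = 22.
y-moment: 9·176 + 6·742 + 1·165 + 3·249 + 3·933 = 9747; centroid 9747/22 ≈ 443.05.
443.0 vs midline 508 → top-heavy.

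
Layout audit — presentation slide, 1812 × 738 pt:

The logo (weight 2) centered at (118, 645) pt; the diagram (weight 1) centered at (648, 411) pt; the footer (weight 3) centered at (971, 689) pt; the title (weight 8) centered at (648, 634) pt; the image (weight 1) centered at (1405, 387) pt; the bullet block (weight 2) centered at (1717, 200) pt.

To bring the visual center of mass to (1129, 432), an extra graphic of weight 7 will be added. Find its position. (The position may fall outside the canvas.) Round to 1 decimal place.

New total weight: (2 + 1 + 3 + 8 + 1 + 2) + 7 = 24.
x: need Σw·x = 24·1129 = 27096. Existing = 2·118 + 1·648 + 3·971 + 8·648 + 1·1405 + 2·1717 = 13820. Remainder 13276 / 7 ≈ 1896.57.
y: need Σw·y = 24·432 = 10368. Existing = 2·645 + 1·411 + 3·689 + 8·634 + 1·387 + 2·200 = 9627. Remainder 741 / 7 ≈ 105.86.

(1896.6, 105.9)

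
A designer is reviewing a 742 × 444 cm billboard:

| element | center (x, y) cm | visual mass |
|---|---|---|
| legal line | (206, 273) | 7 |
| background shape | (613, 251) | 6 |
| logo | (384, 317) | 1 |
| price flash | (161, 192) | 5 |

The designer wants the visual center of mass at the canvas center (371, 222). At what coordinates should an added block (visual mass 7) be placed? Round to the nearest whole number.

(477, 154)

After adding the added block, total weight = 7 + 6 + 1 + 5 + 7 = 26.
Along x: (6309 + 7·x) / 26 = 371 (existing moment 7·206 + 6·613 + 1·384 + 5·161 = 6309) ⇒ x = (9646 − 6309) / 7 ≈ 476.71.
Along y: (4694 + 7·y) / 26 = 222 (existing moment 7·273 + 6·251 + 1·317 + 5·192 = 4694) ⇒ y = (5772 − 4694) / 7 ≈ 154.00.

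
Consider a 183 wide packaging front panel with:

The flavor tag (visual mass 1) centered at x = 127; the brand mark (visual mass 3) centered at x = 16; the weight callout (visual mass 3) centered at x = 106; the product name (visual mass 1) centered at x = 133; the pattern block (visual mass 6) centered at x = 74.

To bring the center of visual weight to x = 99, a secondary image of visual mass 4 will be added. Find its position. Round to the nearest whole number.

With the secondary image, Σw becomes 1 + 3 + 3 + 1 + 6 + 4 = 18.
x: target moment 18×99 = 1782; current 1·127 + 3·16 + 3·106 + 1·133 + 6·74 = 1070; the secondary image supplies 712, so x = 712/4 ≈ 178.00.

x ≈ 178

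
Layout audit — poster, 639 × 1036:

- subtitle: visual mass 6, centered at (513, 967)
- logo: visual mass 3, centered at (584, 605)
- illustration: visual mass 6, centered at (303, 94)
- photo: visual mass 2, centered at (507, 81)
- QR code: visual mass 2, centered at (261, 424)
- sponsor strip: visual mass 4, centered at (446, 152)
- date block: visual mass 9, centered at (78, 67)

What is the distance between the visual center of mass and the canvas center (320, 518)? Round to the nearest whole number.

≈ 193

Total weight = 6 + 3 + 6 + 2 + 2 + 4 + 9 = 32.
x: moment 10670 / weight 32 ≈ 333.44
y: moment 10402 / weight 32 ≈ 325.06
From (320, 518): dx = 13.44, dy = -192.94, so the distance is √(dx²+dy²) ≈ 193.40.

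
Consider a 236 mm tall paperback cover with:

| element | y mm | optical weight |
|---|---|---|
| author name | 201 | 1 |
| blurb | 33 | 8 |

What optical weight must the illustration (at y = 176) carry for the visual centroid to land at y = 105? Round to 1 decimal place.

Existing Σw = 9 (1 + 8); existing moment 1·201 + 8·33 = 465.
Balance at y = 105 requires (465 + w·176) / (9 + w) = 105.
So w = (105·9 − 465)/(176 − 105) = 480/71 ≈ 6.76.

w ≈ 6.8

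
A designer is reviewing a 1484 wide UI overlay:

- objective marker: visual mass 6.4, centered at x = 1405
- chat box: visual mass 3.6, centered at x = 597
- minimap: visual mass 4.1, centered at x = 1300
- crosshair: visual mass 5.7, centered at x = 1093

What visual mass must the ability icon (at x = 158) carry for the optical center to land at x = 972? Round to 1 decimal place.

w ≈ 4.2

Known weights sum to 6.4 + 3.6 + 4.1 + 5.7 = 19.8; their moment is 6.4·1405 + 3.6·597 + 4.1·1300 + 5.7·1093 = 22701.3.
For the centroid to hit 972: (22701.3 + w·158) / (19.8 + w) = 972.
Rearranging, w·(158 − 972) = 972·19.8 − 22701.3 = -3455.7, so w ≈ -3455.7/-814 = 4.25.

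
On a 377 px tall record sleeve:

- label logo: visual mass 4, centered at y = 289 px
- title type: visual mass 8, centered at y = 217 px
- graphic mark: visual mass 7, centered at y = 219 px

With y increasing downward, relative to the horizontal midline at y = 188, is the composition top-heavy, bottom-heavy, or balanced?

bottom-heavy

Total weight = 4 + 8 + 7 = 19.
Σw·y = 4·289 + 8·217 + 7·219 = 4425, so ȳ = 4425/19 ≈ 232.89.
Since 232.9 is below (larger y than) 188, the composition reads bottom-heavy.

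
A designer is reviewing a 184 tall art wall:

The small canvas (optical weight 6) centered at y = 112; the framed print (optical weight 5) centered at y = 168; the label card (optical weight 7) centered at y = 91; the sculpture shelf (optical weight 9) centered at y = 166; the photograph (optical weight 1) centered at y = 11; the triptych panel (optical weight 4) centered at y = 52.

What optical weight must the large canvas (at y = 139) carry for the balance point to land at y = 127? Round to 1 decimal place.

w ≈ 16.8

Known weights sum to 6 + 5 + 7 + 9 + 1 + 4 = 32; their moment is 6·112 + 5·168 + 7·91 + 9·166 + 1·11 + 4·52 = 3862.
For the centroid to hit 127: (3862 + w·139) / (32 + w) = 127.
Rearranging, w·(139 − 127) = 127·32 − 3862 = 202, so w ≈ 202/12 = 16.83.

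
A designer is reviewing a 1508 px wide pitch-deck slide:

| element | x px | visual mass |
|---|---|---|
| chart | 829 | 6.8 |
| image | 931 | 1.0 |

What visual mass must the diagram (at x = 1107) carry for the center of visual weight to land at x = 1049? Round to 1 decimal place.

w ≈ 27.8

Known weights sum to 6.8 + 1.0 = 7.8; their moment is 6.8·829 + 1.0·931 = 6568.2.
Set Σw·x/Σw = 1049: (6568.2 + 1107w) = 1049·(7.8 + w).
Rearranging, w·(1107 − 1049) = 1049·7.8 − 6568.2 = 1614.0, so w ≈ 1614.0/58 = 27.83.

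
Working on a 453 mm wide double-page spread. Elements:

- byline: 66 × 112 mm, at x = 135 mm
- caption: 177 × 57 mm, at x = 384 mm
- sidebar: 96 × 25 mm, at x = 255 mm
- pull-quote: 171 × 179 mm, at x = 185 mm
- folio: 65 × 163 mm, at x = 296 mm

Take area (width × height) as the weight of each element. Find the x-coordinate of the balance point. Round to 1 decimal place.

x ≈ 233.8

Areas → weights: byline 66·112 = 7392, caption 177·57 = 10089, sidebar 96·25 = 2400, pull-quote 171·179 = 30609, folio 65·163 = 10595; Σw = 61085.
Σw·x = 7392·135 + 10089·384 + 2400·255 + 30609·185 + 10595·296 = 14282881, so x̄ = 14282881/61085 ≈ 233.82.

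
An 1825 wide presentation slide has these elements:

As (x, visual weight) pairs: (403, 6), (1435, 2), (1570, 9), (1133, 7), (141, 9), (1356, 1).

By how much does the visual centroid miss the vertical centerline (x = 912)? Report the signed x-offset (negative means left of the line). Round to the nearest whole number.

Weights sum to 6 + 2 + 9 + 7 + 9 + 1 = 34.
x: (6·403 + 2·1435 + 9·1570 + 7·1133 + 9·141 + 1·1356) / 34 = 29974 / 34 ≈ 881.59
Difference: 881.59 − 912 ≈ -30.41.

≈ -30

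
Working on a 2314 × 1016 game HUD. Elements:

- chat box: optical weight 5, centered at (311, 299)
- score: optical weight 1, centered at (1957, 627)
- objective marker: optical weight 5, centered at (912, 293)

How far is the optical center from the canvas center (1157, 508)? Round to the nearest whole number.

Weights sum to 5 + 1 + 5 = 11.
x: (5·311 + 1·1957 + 5·912) / 11 = 8072 / 11 ≈ 733.82
y: (5·299 + 1·627 + 5·293) / 11 = 3587 / 11 ≈ 326.09
From (1157, 508): dx = -423.18, dy = -181.91, so the distance is √(dx²+dy²) ≈ 460.62.

≈ 461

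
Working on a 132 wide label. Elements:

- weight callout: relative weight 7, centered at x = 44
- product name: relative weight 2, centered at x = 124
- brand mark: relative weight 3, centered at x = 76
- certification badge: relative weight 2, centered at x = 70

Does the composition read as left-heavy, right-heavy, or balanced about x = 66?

balanced

Weights sum to 7 + 2 + 3 + 2 = 14.
Σw·x = 7·44 + 2·124 + 3·76 + 2·70 = 924, so x̄ = 924/14 ≈ 66.00.
The centroid 66.00 matches the midline at 66, so the layout is balanced.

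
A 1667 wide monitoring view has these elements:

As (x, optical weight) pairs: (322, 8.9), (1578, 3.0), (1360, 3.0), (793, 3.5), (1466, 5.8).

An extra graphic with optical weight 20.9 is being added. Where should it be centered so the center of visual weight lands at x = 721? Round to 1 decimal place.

x ≈ 457.4

New total weight: (8.9 + 3.0 + 3.0 + 3.5 + 5.8) + 20.9 = 45.1.
x: target moment 45.1×721 = 32517.1; current 8.9·322 + 3.0·1578 + 3.0·1360 + 3.5·793 + 5.8·1466 = 22958.1; the extra graphic supplies 9559.0, so x = 9559.0/20.9 ≈ 457.37.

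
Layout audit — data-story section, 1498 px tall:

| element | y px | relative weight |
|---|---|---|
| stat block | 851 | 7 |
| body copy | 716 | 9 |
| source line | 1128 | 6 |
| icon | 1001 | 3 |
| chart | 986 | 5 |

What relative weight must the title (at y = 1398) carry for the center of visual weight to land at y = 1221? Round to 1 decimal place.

w ≈ 53.8

Known weights sum to 7 + 9 + 6 + 3 + 5 = 30; their moment is 7·851 + 9·716 + 6·1128 + 3·1001 + 5·986 = 27102.
Balance at y = 1221 requires (27102 + w·1398) / (30 + w) = 1221.
So w = (1221·30 − 27102)/(1398 − 1221) = 9528/177 ≈ 53.83.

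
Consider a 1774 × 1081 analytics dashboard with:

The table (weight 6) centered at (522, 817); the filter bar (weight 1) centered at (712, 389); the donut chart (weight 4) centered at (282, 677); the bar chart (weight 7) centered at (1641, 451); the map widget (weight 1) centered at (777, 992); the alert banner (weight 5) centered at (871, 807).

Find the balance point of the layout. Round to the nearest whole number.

Total weight = 6 + 1 + 4 + 7 + 1 + 5 = 24.
Σw·x = 21591; x̄ = 21591/24 ≈ 899.62.
Σw·y = 16183; ȳ = 16183/24 ≈ 674.29.

(900, 674)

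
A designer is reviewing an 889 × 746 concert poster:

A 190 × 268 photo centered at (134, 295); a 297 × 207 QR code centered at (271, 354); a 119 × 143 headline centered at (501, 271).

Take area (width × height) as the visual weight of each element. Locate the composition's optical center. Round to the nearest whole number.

(247, 320)

Areas: photo 190·268 = 50920, QR code 297·207 = 61479, headline 119·143 = 17017. Total weight = 129416.
x-moment: 50920·134 + 61479·271 + 17017·501 = 32009606; centroid 32009606/129416 ≈ 247.34.
y-moment: 50920·295 + 61479·354 + 17017·271 = 41396573; centroid 41396573/129416 ≈ 319.87.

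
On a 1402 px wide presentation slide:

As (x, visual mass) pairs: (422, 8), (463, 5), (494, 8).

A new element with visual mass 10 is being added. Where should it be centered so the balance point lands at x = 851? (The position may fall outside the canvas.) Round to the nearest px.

x ≈ 1674

With the new element, Σw becomes 8 + 5 + 8 + 10 = 31.
x: target moment 31×851 = 26381; current 8·422 + 5·463 + 8·494 = 9643; the new element supplies 16738, so x = 16738/10 ≈ 1673.80.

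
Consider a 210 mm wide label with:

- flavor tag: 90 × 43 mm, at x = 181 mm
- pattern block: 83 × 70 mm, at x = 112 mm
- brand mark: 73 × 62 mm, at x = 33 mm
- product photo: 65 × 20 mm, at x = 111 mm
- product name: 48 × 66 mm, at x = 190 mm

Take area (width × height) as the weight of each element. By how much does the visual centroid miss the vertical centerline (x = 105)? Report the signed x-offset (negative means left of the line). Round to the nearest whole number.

≈ 15 mm

Taking area as weight: flavor tag 90·43 = 3870, pattern block 83·70 = 5810, brand mark 73·62 = 4526, product photo 65·20 = 1300, product name 48·66 = 3168. Sum 18674.
Σw·x = 3870·181 + 5810·112 + 4526·33 + 1300·111 + 3168·190 = 2246768, so x̄ = 2246768/18674 ≈ 120.32.
Against x = 105, that's 120.32 − 105 = 15.32.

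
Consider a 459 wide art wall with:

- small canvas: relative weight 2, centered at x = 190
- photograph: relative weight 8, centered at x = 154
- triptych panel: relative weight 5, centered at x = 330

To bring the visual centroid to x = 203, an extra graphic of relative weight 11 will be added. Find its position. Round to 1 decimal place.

New total weight: (2 + 8 + 5) + 11 = 26.
Along x: (3262 + 11·x) / 26 = 203 (existing moment 2·190 + 8·154 + 5·330 = 3262) ⇒ x = (5278 − 3262) / 11 ≈ 183.27.

x ≈ 183.3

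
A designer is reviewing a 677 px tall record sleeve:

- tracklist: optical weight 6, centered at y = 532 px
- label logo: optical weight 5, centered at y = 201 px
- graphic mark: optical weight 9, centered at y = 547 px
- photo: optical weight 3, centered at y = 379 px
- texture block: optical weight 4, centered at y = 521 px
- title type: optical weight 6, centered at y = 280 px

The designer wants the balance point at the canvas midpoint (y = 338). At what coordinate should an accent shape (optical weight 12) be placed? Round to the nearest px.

y ≈ 99

After adding the accent shape, total weight = 6 + 5 + 9 + 3 + 4 + 6 + 12 = 45.
y: need Σw·y = 45·338 = 15210. Existing = 6·532 + 5·201 + 9·547 + 3·379 + 4·521 + 6·280 = 14021. Remainder 1189 / 12 ≈ 99.08.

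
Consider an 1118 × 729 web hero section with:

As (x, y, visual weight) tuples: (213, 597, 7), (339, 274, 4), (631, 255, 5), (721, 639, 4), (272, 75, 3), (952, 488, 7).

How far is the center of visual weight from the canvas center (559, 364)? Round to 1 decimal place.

≈ 62.4

Σw = 7 + 4 + 5 + 4 + 3 + 7 = 30.
x: moment 16366 / weight 30 ≈ 545.53
Σw·y = 12747; ȳ = 12747/30 ≈ 424.90.
From (559, 364): dx = -13.47, dy = 60.90, so the distance is √(dx²+dy²) ≈ 62.37.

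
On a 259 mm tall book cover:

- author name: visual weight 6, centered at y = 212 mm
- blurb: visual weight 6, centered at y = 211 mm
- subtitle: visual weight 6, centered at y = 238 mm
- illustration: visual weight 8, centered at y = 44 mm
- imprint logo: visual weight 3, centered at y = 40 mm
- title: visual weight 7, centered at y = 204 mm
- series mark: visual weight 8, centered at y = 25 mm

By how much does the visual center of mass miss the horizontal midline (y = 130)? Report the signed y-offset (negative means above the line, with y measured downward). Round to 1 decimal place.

Σw = 6 + 6 + 6 + 8 + 3 + 7 + 8 = 44.
y: moment 6066 / weight 44 ≈ 137.86
Against y = 130, that's 137.86 − 130 = 7.86.

≈ 7.9 mm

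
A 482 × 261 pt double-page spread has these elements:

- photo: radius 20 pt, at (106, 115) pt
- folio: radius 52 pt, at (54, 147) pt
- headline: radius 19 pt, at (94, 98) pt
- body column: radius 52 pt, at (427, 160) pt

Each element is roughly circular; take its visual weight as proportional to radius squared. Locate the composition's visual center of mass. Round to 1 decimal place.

(223.2, 147.8)

r² weights: photo 20² = 400, folio 52² = 2704, headline 19² = 361, body column 52² = 2704. Total = 6169.
Σw·x = 400·106 + 2704·54 + 361·94 + 2704·427 = 1376958, so x̄ = 1376958/6169 ≈ 223.21.
Σw·y = 400·115 + 2704·147 + 361·98 + 2704·160 = 911506, so ȳ = 911506/6169 ≈ 147.76.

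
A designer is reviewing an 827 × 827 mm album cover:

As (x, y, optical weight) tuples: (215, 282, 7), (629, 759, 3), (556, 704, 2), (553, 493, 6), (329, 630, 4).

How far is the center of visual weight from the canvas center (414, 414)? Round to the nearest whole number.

Total weight = 7 + 3 + 2 + 6 + 4 = 22.
x: (7·215 + 3·629 + 2·556 + 6·553 + 4·329) / 22 = 9138 / 22 ≈ 415.36
y: (7·282 + 3·759 + 2·704 + 6·493 + 4·630) / 22 = 11137 / 22 ≈ 506.23
Offset from (414, 414): Δx ≈ 1.36, Δy ≈ 92.23; distance = √(Δx² + Δy²) ≈ 92.24.

≈ 92 mm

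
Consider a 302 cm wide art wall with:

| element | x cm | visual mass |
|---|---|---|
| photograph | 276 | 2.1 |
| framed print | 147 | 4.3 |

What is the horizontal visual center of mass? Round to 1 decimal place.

Total weight = 2.1 + 4.3 = 6.4.
Σw·x = 2.1·276 + 4.3·147 = 1211.7, so x̄ = 1211.7/6.4 ≈ 189.33.

x ≈ 189.3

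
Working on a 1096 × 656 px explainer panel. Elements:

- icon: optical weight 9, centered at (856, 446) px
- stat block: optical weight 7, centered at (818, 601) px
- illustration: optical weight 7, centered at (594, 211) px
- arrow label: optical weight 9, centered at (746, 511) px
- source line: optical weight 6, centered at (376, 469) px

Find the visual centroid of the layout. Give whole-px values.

(699, 450)

Total weight = 9 + 7 + 7 + 9 + 6 = 38.
x-moment: 9·856 + 7·818 + 7·594 + 9·746 + 6·376 = 26558; centroid 26558/38 ≈ 698.89.
y-moment: 9·446 + 7·601 + 7·211 + 9·511 + 6·469 = 17111; centroid 17111/38 ≈ 450.29.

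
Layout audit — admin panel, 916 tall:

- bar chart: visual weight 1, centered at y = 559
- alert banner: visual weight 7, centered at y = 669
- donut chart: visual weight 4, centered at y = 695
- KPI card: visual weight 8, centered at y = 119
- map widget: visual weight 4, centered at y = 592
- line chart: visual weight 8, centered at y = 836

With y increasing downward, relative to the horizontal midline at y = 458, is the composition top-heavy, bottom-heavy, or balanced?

bottom-heavy

Σw = 1 + 7 + 4 + 8 + 4 + 8 = 32.
y: moment 18030 / weight 32 ≈ 563.44
Since 563.4 is below (larger y than) 458, the composition reads bottom-heavy.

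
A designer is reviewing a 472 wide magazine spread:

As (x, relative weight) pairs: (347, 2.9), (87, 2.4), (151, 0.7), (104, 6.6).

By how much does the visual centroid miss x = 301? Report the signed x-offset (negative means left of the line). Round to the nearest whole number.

≈ -142

Total weight = 2.9 + 2.4 + 0.7 + 6.6 = 12.6.
x: (2.9·347 + 2.4·87 + 0.7·151 + 6.6·104) / 12.6 = 2007.2 / 12.6 ≈ 159.30
Against x = 301, that's 159.30 − 301 = -141.70.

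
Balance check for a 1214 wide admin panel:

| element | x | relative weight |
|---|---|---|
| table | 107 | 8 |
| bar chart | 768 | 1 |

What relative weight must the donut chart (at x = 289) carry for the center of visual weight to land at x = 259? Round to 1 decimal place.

w ≈ 23.6

Known weights sum to 8 + 1 = 9; their moment is 8·107 + 1·768 = 1624.
For the centroid to hit 259: (1624 + w·289) / (9 + w) = 259.
So w = (259·9 − 1624)/(289 − 259) = 707/30 ≈ 23.57.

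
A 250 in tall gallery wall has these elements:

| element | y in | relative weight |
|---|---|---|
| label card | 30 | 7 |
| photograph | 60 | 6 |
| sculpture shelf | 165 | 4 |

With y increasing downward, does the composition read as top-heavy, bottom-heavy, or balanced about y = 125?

top-heavy

Σw = 7 + 6 + 4 = 17.
Σw·y = 7·30 + 6·60 + 4·165 = 1230, so ȳ = 1230/17 ≈ 72.35.
72.4 lies above (smaller y than) the midline 125, so the layout is top-heavy.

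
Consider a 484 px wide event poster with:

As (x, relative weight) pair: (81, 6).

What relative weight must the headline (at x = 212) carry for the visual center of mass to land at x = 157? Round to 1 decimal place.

Known: weight 6 with moment 6·81 = 486.
Set Σw·x/Σw = 157: (486 + 212w) = 157·(6 + w).
Solving: w = (157·6 − 486) / (212 − 157) = 456 / 55 ≈ 8.29.

w ≈ 8.3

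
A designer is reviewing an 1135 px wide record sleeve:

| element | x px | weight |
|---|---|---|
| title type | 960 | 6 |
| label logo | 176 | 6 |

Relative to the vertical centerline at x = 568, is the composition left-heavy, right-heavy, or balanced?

balanced

Σw = 6 + 6 = 12.
x: (6·960 + 6·176) / 12 = 6816 / 12 ≈ 568.00
568.00 = 568 exactly: balanced.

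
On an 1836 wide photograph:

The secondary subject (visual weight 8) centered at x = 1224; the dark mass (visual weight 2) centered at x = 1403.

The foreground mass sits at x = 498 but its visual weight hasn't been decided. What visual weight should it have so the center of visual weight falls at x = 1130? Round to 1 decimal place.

w ≈ 2.1

Existing Σw = 10 (8 + 2); existing moment 8·1224 + 2·1403 = 12598.
For the centroid to hit 1130: (12598 + w·498) / (10 + w) = 1130.
So w = (1130·10 − 12598)/(498 − 1130) = -1298/-632 ≈ 2.05.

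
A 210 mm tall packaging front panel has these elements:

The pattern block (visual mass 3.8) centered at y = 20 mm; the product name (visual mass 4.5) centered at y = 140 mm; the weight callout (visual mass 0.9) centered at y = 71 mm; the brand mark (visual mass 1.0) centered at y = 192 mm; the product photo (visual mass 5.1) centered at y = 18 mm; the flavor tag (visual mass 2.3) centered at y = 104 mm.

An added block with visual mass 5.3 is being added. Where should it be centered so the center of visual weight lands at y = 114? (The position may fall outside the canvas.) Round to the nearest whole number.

After adding the added block, total weight = 3.8 + 4.5 + 0.9 + 1.0 + 5.1 + 2.3 + 5.3 = 22.9.
Along y: (1292.9 + 5.3·y) / 22.9 = 114 (existing moment 3.8·20 + 4.5·140 + 0.9·71 + 1.0·192 + 5.1·18 + 2.3·104 = 1292.9) ⇒ y = (2610.6 − 1292.9) / 5.3 ≈ 248.62.

y ≈ 249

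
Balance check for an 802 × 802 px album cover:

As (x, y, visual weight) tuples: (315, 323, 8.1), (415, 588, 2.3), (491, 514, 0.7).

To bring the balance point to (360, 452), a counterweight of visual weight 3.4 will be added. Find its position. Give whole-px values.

After adding the counterweight, total weight = 8.1 + 2.3 + 0.7 + 3.4 = 14.5.
Along x: (3849.7 + 3.4·x) / 14.5 = 360 (existing moment 8.1·315 + 2.3·415 + 0.7·491 = 3849.7) ⇒ x = (5220.0 − 3849.7) / 3.4 ≈ 403.03.
Along y: (4328.5 + 3.4·y) / 14.5 = 452 (existing moment 8.1·323 + 2.3·588 + 0.7·514 = 4328.5) ⇒ y = (6554.0 − 4328.5) / 3.4 ≈ 654.56.

(403, 655)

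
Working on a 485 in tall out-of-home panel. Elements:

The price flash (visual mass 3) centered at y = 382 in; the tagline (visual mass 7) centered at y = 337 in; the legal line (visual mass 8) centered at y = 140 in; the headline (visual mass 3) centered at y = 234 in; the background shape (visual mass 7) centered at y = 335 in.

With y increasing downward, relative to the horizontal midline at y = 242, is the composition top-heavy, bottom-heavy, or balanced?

bottom-heavy

Weights sum to 3 + 7 + 8 + 3 + 7 = 28.
Σw·y = 3·382 + 7·337 + 8·140 + 3·234 + 7·335 = 7672, so ȳ = 7672/28 ≈ 274.00.
274.0 vs midline 242 → bottom-heavy.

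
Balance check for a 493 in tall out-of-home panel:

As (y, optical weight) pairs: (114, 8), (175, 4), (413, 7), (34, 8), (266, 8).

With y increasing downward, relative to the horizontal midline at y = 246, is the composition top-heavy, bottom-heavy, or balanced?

top-heavy

Weights sum to 8 + 4 + 7 + 8 + 8 = 35.
Σw·y = 8·114 + 4·175 + 7·413 + 8·34 + 8·266 = 6903, so ȳ = 6903/35 ≈ 197.23.
197.2 vs midline 246 → top-heavy.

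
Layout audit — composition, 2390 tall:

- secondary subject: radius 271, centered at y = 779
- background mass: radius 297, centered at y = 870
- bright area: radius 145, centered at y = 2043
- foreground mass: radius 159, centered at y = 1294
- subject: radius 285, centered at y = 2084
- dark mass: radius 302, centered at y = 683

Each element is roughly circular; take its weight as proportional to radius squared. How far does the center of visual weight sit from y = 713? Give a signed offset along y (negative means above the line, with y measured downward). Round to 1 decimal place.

r² weights: secondary subject 271² = 73441, background mass 297² = 88209, bright area 145² = 21025, foreground mass 159² = 25281, subject 285² = 81225, dark mass 302² = 91204. Total = 380385.
y: (73441·779 + 88209·870 + 21025·2043 + 25281·1294 + 81225·2084 + 91204·683) / 380385 = 441185290 / 380385 ≈ 1159.84
Against y = 713, that's 1159.84 − 713 = 446.84.

≈ 446.8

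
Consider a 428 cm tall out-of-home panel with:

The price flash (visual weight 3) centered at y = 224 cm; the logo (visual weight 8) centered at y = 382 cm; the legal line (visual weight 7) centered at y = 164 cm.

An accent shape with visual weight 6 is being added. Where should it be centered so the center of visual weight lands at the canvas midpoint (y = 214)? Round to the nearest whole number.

y ≈ 43

After adding the accent shape, total weight = 3 + 8 + 7 + 6 = 24.
Along y: (4876 + 6·y) / 24 = 214 (existing moment 3·224 + 8·382 + 7·164 = 4876) ⇒ y = (5136 − 4876) / 6 ≈ 43.33.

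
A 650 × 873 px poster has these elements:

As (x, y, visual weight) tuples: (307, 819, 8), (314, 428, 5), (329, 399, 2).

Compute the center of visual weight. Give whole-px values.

Σw = 8 + 5 + 2 = 15.
x-moment: 8·307 + 5·314 + 2·329 = 4684; centroid 4684/15 ≈ 312.27.
y-moment: 8·819 + 5·428 + 2·399 = 9490; centroid 9490/15 ≈ 632.67.

(312, 633)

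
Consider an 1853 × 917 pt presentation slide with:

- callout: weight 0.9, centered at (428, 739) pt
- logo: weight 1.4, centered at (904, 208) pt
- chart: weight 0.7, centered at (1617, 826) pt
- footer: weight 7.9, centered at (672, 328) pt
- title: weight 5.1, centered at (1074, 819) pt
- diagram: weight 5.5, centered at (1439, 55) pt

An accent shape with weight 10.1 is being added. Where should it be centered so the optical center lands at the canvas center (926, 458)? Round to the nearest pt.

(770, 581)

After adding the accent shape, total weight = 0.9 + 1.4 + 0.7 + 7.9 + 5.1 + 5.5 + 10.1 = 31.6.
x: need Σw·x = 31.6·926 = 29261.6. Existing = 0.9·428 + 1.4·904 + 0.7·1617 + 7.9·672 + 5.1·1074 + 5.5·1439 = 21483.4. Remainder 7778.2 / 10.1 ≈ 770.12.
y: need Σw·y = 31.6·458 = 14472.8. Existing = 0.9·739 + 1.4·208 + 0.7·826 + 7.9·328 + 5.1·819 + 5.5·55 = 8605.1. Remainder 5867.7 / 10.1 ≈ 580.96.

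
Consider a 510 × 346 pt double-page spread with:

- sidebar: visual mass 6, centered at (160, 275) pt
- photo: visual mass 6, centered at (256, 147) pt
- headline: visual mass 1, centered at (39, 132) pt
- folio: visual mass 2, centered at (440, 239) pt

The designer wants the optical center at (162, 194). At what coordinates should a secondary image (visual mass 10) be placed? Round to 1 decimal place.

After adding the secondary image, total weight = 6 + 6 + 1 + 2 + 10 = 25.
Along x: (3415 + 10·x) / 25 = 162 (existing moment 6·160 + 6·256 + 1·39 + 2·440 = 3415) ⇒ x = (4050 − 3415) / 10 ≈ 63.50.
Along y: (3142 + 10·y) / 25 = 194 (existing moment 6·275 + 6·147 + 1·132 + 2·239 = 3142) ⇒ y = (4850 − 3142) / 10 ≈ 170.80.

(63.5, 170.8)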